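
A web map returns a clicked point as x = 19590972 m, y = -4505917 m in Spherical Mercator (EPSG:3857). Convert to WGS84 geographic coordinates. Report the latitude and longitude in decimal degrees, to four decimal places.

lat -37.4778°, lon 175.9887°

R = 6378137 m. λ = x/R = 175.98869578°.
φ = 2·arctan(exp(y/R)) − 90° = 2·arctan(0.49339) − 90° = -37.47780100°.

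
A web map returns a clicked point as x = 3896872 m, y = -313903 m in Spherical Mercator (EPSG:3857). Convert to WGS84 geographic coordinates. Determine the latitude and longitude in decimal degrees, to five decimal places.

R = 6378137 m. λ = x/R = 35.00619678°.
φ = 2·arctan(exp(y/R)) − 90° = 2·arctan(0.95198) − 90° = -2.81870096°.

lat -2.81870°, lon 35.00620°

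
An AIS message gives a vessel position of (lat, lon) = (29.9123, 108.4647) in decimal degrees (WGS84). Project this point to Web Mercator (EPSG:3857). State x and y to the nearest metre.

x 12074235 m, y 3492282 m

Web Mercator is spherical with R = a = 6378137 m.
x = R·λ = 6378137 × 1.893066137 = 12074235.173 m.
y = R·ln tan(π/4 + φ/2) = 6378137 × 0.547539477 = 3492281.800 m.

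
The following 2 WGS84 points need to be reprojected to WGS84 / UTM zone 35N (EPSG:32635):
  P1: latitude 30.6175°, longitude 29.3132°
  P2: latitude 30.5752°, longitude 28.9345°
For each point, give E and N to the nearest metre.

P1: E 721738 m, N 3389493 m; P2: E 685510 m, N 3384118 m

UTM zone 35N: λ₀ = 27°, k₀ = 0.9996.
P1 (30.6175°, 29.3132°) → (721737.819, 3389493.057) m.
P2 (30.5752°, 28.9345°) → (685509.812, 3384118.358) m.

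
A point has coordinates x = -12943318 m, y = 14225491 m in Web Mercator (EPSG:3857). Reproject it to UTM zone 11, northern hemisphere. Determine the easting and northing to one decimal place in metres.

E 517275.8 m, N 8628300.4 m

Web Mercator inverse (R = 6378137 m) → φ = 77.72960041°, λ = -116.27180387°.
UTM 11N forward: E = 517275.829 m, N = 8628300.420 m.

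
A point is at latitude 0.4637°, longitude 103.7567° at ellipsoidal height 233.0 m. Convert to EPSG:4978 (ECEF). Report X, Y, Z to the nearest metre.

WGS84: a = 6378137 m, e² = 0.006694380; N(φ) = a/√(1−e²sin²φ) = 6378138.398 m.
X = (N+h)·cosφ·cosλ = -1516723.707 m; Y = (N+h)·cosφ·sinλ = 6195200.259 m; Z = (N(1−e²)+h)·sinφ = 51274.629 m.

X -1516724 m, Y 6195200 m, Z 51275 m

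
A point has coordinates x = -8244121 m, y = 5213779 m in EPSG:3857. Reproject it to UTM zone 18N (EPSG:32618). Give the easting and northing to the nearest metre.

Web Mercator inverse (R = 6378137 m) → φ = 42.35150177°, λ = -74.05819898°.
UTM 18N forward: E = 577567.326 m, N = 4689233.758 m.

E 577567 m, N 4689234 m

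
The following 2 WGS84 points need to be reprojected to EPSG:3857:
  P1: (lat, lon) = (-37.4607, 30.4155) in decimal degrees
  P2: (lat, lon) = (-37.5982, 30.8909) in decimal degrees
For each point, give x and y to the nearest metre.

P1: x 3385838 m, y -4503518 m; P2: x 3438759 m, y -4522819 m

Web Mercator: x = R·λ, y = R·ln tan(π/4+φ/2), R = 6378137 m.
P1 (-37.4607°, 30.4155°) → (3385837.972, -4503518.458) m.
P2 (-37.5982°, 30.8909°) → (3438759.258, -4522819.416) m.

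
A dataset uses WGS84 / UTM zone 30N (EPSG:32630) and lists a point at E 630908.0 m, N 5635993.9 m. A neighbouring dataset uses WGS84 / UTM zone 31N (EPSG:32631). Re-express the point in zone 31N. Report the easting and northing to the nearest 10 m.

E 208690 m, N 5642510 m

UTM 30N → geographic: φ = 50.86079985°, λ = -1.13989970°.
UTM 31N (λ₀ = 3°) forward: E = 208687.992 m, N = 5642514.751 m.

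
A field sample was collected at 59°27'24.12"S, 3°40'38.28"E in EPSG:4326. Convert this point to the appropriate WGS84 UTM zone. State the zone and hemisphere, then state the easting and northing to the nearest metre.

Zone 31S: E 538395 m, N 3408897 m

Longitude 3.6773° lies in the 6° band [0°, 6°), giving zone 31; latitude is south of the equator, so 31S.
Zone 31 central meridian λ₀ = 6×31 − 183 = 3°; Δλ = +0.6773°.
Transverse Mercator on WGS84 with k₀ = 0.9996 gives E = 538395.485 m, N = 3408896.924 m.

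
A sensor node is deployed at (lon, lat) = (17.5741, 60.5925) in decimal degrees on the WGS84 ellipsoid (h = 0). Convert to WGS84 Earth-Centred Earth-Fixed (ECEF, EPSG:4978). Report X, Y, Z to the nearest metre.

X 2993223 m, Y 948017 m, Z 5533188 m

WGS84: a = 6378137 m, e² = 0.006694380; N(φ) = a/√(1−e²sin²φ) = 6394400.660 m.
X = (N+h)·cosφ·cosλ = 2993223.056 m; Y = (N+h)·cosφ·sinλ = 948017.284 m; Z = (N(1−e²)+h)·sinφ = 5533188.318 m.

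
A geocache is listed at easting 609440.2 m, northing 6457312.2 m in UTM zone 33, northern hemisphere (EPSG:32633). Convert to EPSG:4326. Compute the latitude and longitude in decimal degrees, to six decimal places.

lat 58.243300°, lon 16.864299°

Zone 33N: λ₀ = 15°, k₀ = 0.9996, false easting 500000 m.
Meridian distance M = (N − FN)/k₀ = 6459896.2 m.
Inverse transverse Mercator on WGS84 gives φ = 58.24330031°, λ = 16.86429930°.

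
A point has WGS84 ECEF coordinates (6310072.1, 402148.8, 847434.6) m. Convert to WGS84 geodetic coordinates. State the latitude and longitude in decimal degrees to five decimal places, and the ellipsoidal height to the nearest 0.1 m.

lat 7.68450°, lon 3.64660°, h 1652.8 m

λ = atan2(Y, X) = 3.64660004°; p = √(X²+Y²) = 6322873.8 m.
Bowring's method on WGS84 (a = 6378137 m, b = 6356752.314 m) gives φ = 7.68450015°, h = 1652.780 m.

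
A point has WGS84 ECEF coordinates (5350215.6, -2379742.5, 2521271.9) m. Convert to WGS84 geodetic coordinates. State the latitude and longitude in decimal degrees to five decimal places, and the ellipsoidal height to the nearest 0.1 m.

lat 23.43560°, lon -23.97920°, h 548.7 m

λ = atan2(Y, X) = -23.97919966°; p = √(X²+Y²) = 5855594.0 m.
Bowring's method on WGS84 (a = 6378137 m, b = 6356752.314 m) gives φ = 23.43559958°, h = 548.706 m.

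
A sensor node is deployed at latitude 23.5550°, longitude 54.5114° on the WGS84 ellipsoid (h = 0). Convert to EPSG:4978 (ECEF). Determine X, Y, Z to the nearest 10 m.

WGS84: a = 6378137 m, e² = 0.006694380; N(φ) = a/√(1−e²sin²φ) = 6381549.220 m.
X = (N+h)·cosφ·cosλ = 3396059.333 m; Y = (N+h)·cosφ·sinλ = 4763103.927 m; Z = (N(1−e²)+h)·sinφ = 2533181.041 m.

X 3396060 m, Y 4763100 m, Z 2533180 m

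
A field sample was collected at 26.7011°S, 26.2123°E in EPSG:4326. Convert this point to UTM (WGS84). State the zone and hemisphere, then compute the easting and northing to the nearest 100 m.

Zone 35S: E 421600 m, N 7046400 m

Longitude 26.2123° lies in the 6° band [24°, 30°), giving zone 35; latitude is south of the equator, so 35S.
Zone 35 central meridian λ₀ = 6×35 − 183 = 27°; Δλ = -0.7877°.
Transverse Mercator on WGS84 with k₀ = 0.9996 gives E = 421641.148 m, N = 7046427.942 m.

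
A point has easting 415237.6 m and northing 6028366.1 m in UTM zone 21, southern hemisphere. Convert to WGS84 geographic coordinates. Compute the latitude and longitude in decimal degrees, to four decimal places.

lat -35.8853°, lon -57.9391°

Zone 21S: λ₀ = -57°, k₀ = 0.9996, false easting 500000 m, false northing 10000000 m.
Meridian distance M = (N − FN)/k₀ = -3973223.2 m.
Inverse transverse Mercator on WGS84 gives φ = -35.88530031°, λ = -57.93909955°.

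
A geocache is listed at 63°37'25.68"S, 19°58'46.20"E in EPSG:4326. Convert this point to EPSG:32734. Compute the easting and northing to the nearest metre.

Zone 34 central meridian λ₀ = 6×34 − 183 = 21°; Δλ = -1.0205°.
Transverse Mercator on WGS84 with k₀ = 0.9996 gives E = 449416.754 m, N = 2944502.150 m.

E 449417 m, N 2944502 m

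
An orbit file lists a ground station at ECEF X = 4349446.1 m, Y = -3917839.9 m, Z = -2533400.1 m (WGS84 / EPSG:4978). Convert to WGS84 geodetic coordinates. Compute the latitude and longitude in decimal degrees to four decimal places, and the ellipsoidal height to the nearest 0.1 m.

λ = atan2(Y, X) = -42.01150006°; p = √(X²+Y²) = 5853815.1 m.
Bowring's method on WGS84 (a = 6378137 m, b = 6356752.314 m) gives φ = -23.54240009°, h = 3751.138 m.

lat -23.5424°, lon -42.0115°, h 3751.1 m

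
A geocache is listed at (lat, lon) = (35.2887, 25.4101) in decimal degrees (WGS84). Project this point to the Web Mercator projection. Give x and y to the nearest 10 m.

x 2828640 m, y 4203180 m

Web Mercator is spherical with R = a = 6378137 m.
x = R·λ = 6378137 × 0.443489908 = 2828639.393 m.
y = R·ln tan(π/4 + φ/2) = 6378137 × 0.658998680 = 4203183.862 m.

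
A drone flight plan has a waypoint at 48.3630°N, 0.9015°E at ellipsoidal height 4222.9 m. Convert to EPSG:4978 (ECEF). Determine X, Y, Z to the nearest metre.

X 4247916 m, Y 66843 m, Z 4746946 m

WGS84: a = 6378137 m, e² = 0.006694380; N(φ) = a/√(1−e²sin²φ) = 6390095.167 m.
X = (N+h)·cosφ·cosλ = 4247916.484 m; Y = (N+h)·cosφ·sinλ = 66842.842 m; Z = (N(1−e²)+h)·sinφ = 4746945.559 m.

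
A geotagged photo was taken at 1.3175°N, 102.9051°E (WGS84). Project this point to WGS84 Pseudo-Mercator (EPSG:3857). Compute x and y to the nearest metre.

x 11455343 m, y 146676 m

Web Mercator is spherical with R = a = 6378137 m.
x = R·λ = 6378137 × 1.796032812 = 11455343.332 m.
y = R·ln tan(π/4 + φ/2) = 6378137 × 0.022996740 = 146676.356 m.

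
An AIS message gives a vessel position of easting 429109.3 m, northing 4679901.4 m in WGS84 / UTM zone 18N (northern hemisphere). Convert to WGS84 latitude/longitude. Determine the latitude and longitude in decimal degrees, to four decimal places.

Zone 18N: λ₀ = -75°, k₀ = 0.9996, false easting 500000 m.
Meridian distance M = (N − FN)/k₀ = 4681774.1 m.
Inverse transverse Mercator on WGS84 gives φ = 42.26809956°, λ = -75.85960026°.

lat 42.2681°, lon -75.8596°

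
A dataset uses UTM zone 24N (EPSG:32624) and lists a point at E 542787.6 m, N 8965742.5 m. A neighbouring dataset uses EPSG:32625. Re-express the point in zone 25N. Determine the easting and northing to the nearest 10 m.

E 435120 m, N 8966890 m

UTM 24N → geographic: φ = 80.74609983°, λ = -36.61600017°.
UTM 25N (λ₀ = -33°) forward: E = 435123.779 m, N = 8966885.052 m.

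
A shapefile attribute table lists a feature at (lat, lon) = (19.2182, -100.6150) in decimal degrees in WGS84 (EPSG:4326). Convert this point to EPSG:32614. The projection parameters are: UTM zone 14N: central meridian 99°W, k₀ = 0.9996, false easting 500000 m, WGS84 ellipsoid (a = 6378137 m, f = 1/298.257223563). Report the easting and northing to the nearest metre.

E 330226 m, N 2125759 m

Zone 14 central meridian λ₀ = 6×14 − 183 = -99°; Δλ = -1.6150°.
Transverse Mercator on WGS84 with k₀ = 0.9996 gives E = 330226.480 m, N = 2125758.833 m.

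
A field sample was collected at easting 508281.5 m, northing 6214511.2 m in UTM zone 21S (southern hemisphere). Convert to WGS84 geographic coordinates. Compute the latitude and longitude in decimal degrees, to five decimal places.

Zone 21S: λ₀ = -57°, k₀ = 0.9996, false easting 500000 m, false northing 10000000 m.
Meridian distance M = (N − FN)/k₀ = -3787003.6 m.
Inverse transverse Mercator on WGS84 gives φ = -34.21040031°, λ = -56.91010051°.

lat -34.21040°, lon -56.91010°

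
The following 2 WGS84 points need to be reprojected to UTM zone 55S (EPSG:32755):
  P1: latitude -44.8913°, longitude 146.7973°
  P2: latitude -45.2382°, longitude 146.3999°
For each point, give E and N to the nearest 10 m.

P1: E 483990 m, N 5029100 m; P2: E 452900 m, N 4990410 m

UTM zone 55S: λ₀ = 147°, k₀ = 0.9996.
P1 (-44.8913°, 146.7973°) → (483993.961, 5029104.694) m.
P2 (-45.2382°, 146.3999°) → (452899.329, 4990412.903) m.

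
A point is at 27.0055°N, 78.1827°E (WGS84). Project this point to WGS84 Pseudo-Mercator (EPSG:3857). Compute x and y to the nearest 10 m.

Web Mercator is spherical with R = a = 6378137 m.
x = R·λ = 6378137 × 1.364545533 = 8703258.353 m.
y = R·ln tan(π/4 + φ/2) = 6378137 × 0.489823113 = 3124158.918 m.

x 8703260 m, y 3124160 m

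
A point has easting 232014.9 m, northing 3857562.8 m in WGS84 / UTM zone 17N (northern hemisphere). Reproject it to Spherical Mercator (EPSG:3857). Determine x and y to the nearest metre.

x -9343056 m, y 4140138 m

Unproject from UTM 17N (λ₀ = -81°) → φ = 34.82509979°, λ = -83.93010000°.
Web Mercator (R = 6378137 m): x = -9343055.995 m, y = 4140138.233 m.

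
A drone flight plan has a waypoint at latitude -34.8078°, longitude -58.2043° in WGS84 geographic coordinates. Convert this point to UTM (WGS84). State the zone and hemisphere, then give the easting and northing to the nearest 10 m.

Longitude -58.2043° lies in the 6° band [-60°, -54°), giving zone 21; latitude is south of the equator, so 21S.
Zone 21 central meridian λ₀ = 6×21 − 183 = -57°; Δλ = -1.2043°.
Transverse Mercator on WGS84 with k₀ = 0.9996 gives E = 389846.438 m, N = 6147609.968 m.

Zone 21S: E 389850 m, N 6147610 m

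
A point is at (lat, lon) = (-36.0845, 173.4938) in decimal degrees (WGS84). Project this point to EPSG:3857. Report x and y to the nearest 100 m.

Web Mercator is spherical with R = a = 6378137 m.
x = R·λ = 6378137 × 3.028038042 = 19313241.472 m.
y = R·ln tan(π/4 + φ/2) = 6378137 × -0.676099413 = -4312254.680 m.

x 19313200 m, y -4312300 m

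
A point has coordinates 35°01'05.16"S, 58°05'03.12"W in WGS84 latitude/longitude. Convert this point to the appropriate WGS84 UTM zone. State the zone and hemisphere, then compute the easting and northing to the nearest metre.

Longitude -58.0842° lies in the 6° band [-60°, -54°), giving zone 21; latitude is south of the equator, so 21S.
Zone 21 central meridian λ₀ = 6×21 − 183 = -57°; Δλ = -1.0842°.
Transverse Mercator on WGS84 with k₀ = 0.9996 gives E = 401084.714 m, N = 6124412.633 m.

Zone 21S: E 401085 m, N 6124413 m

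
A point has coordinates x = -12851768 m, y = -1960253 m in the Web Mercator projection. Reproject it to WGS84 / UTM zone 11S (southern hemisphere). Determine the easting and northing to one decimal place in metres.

E 664768.9 m, N 8082343.9 m

Web Mercator inverse (R = 6378137 m) → φ = -17.33840321°, λ = -115.44939622°.
UTM 11S forward: E = 664768.862 m, N = 8082343.924 m.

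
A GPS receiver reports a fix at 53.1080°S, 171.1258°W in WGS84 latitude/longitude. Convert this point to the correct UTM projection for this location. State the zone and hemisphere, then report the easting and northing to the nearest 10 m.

Longitude -171.1258° lies in the 6° band [-174°, -168°), giving zone 2; latitude is south of the equator, so 2S.
Zone 2 central meridian λ₀ = 6×2 − 183 = -171°; Δλ = -0.1258°.
Transverse Mercator on WGS84 with k₀ = 0.9996 gives E = 491578.599 m, N = 4115707.859 m.

Zone 2S: E 491580 m, N 4115710 m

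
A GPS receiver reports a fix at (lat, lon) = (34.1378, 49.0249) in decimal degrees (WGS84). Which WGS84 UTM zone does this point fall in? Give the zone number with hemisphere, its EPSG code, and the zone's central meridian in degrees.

UTM zone = ⌊(λ + 180)/6⌋ + 1; 49.0249° ∈ [48°, 54°) → zone 39.
Hemisphere: N (φ ≥ 0).
Central meridian λ₀ = 6×39 − 183 = 51°.
EPSG code: 32639.

Zone 39N (EPSG:32639), central meridian 51°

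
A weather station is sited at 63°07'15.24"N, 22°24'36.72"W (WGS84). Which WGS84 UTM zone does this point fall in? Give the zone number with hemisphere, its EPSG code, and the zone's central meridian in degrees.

Zone 27N (EPSG:32627), central meridian -21°

UTM zone = ⌊(λ + 180)/6⌋ + 1; -22.4102° ∈ [-24°, -18°) → zone 27.
Hemisphere: N (φ ≥ 0).
Central meridian λ₀ = 6×27 − 183 = -21°.
EPSG code: 32627.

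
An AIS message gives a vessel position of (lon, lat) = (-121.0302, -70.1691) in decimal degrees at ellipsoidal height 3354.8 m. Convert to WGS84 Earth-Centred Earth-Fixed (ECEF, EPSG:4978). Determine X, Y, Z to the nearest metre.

WGS84: a = 6378137 m, e² = 0.006694380; N(φ) = a/√(1−e²sin²φ) = 6397113.207 m.
X = (N+h)·cosφ·cosλ = -1119297.789 m; Y = (N+h)·cosφ·sinλ = -1860602.209 m; Z = (N(1−e²)+h)·sinφ = -5980622.010 m.

X -1119298 m, Y -1860602 m, Z -5980622 m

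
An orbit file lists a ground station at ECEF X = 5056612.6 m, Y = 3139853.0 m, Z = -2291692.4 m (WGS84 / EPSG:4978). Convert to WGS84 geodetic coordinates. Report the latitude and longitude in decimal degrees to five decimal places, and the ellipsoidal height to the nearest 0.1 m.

λ = atan2(Y, X) = 31.83779974°; p = √(X²+Y²) = 5952143.1 m.
Bowring's method on WGS84 (a = 6378137 m, b = 6356752.314 m) gives φ = -21.18700014°, h = 2712.600 m.

lat -21.18700°, lon 31.83780°, h 2712.6 m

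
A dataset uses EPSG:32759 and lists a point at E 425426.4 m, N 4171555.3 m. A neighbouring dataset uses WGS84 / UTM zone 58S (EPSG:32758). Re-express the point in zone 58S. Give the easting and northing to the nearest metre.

UTM 59S → geographic: φ = -52.60089968°, λ = 169.89890021°.
UTM 58S (λ₀ = 165°) forward: E = 831684.450 m, N = 4160847.810 m.

E 831684 m, N 4160848 m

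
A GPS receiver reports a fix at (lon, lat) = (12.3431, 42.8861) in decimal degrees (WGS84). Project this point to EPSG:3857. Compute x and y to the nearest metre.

Web Mercator is spherical with R = a = 6378137 m.
x = R·λ = 6378137 × 0.215427735 = 1374027.607 m.
y = R·ln tan(π/4 + φ/2) = 6378137 × 0.830125026 = 5294651.144 m.

x 1374028 m, y 5294651 m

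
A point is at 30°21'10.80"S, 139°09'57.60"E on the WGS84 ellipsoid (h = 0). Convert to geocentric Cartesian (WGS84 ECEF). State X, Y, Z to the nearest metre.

WGS84: a = 6378137 m, e² = 0.006694380; N(φ) = a/√(1−e²sin²φ) = 6383595.519 m.
X = (N+h)·cosφ·cosλ = -4167835.981 m; Y = (N+h)·cosφ·sinλ = 3601897.720 m; Z = (N(1−e²)+h)·sinφ = -3204202.523 m.

X -4167836 m, Y 3601898 m, Z -3204203 m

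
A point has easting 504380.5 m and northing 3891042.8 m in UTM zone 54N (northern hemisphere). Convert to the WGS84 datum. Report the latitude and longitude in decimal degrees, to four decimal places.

lat 35.1623°, lon 141.0481°

Zone 54N: λ₀ = 141°, k₀ = 0.9996, false easting 500000 m.
Meridian distance M = (N − FN)/k₀ = 3892599.8 m.
Inverse transverse Mercator on WGS84 gives φ = 35.16229984°, λ = 141.04809977°.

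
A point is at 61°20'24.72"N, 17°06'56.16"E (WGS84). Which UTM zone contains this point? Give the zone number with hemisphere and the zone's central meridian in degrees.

Zone 33N, central meridian 15°

UTM zone = ⌊(λ + 180)/6⌋ + 1; 17.1156° ∈ [12°, 18°) → zone 33.
Hemisphere: N (φ ≥ 0).
Central meridian λ₀ = 6×33 − 183 = 15°.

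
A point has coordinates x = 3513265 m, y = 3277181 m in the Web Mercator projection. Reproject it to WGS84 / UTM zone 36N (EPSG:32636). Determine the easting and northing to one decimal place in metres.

E 358719.8 m, N 3122800.3 m

Web Mercator inverse (R = 6378137 m) → φ = 28.22349715°, λ = 31.56019647°.
UTM 36N forward: E = 358719.762 m, N = 3122800.296 m.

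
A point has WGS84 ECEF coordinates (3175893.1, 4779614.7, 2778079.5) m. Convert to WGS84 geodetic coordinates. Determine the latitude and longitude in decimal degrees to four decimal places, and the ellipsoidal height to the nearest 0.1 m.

λ = atan2(Y, X) = 56.39729985°; p = √(X²+Y²) = 5738555.0 m.
Bowring's method on WGS84 (a = 6378137 m, b = 6356752.314 m) gives φ = 25.98320013°, h = 1576.162 m.

lat 25.9832°, lon 56.3973°, h 1576.2 m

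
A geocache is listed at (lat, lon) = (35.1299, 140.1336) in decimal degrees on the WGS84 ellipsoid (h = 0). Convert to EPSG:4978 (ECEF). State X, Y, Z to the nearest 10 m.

X -4008210 m, Y 3347390 m, Z 3649660 m

WGS84: a = 6378137 m, e² = 0.006694380; N(φ) = a/√(1−e²sin²φ) = 6385217.846 m.
X = (N+h)·cosφ·cosλ = -4008213.255 m; Y = (N+h)·cosφ·sinλ = 3347394.603 m; Z = (N(1−e²)+h)·sinφ = 3649662.604 m.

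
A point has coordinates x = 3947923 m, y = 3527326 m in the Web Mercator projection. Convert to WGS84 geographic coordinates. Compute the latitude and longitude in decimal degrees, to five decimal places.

lat 30.18480°, lon 35.46480°

R = 6378137 m. λ = x/R = 35.46479571°.
φ = 2·arctan(exp(y/R)) − 90° = 2·arctan(1.73852) − 90° = 30.18479731°.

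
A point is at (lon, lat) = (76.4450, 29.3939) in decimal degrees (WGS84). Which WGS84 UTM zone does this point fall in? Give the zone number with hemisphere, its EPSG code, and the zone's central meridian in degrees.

Zone 43N (EPSG:32643), central meridian 75°

UTM zone = ⌊(λ + 180)/6⌋ + 1; 76.4450° ∈ [72°, 78°) → zone 43.
Hemisphere: N (φ ≥ 0).
Central meridian λ₀ = 6×43 − 183 = 75°.
EPSG code: 32643.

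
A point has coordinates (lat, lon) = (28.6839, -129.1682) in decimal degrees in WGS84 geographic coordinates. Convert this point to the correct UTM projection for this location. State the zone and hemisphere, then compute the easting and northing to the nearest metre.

Zone 9N: E 483568 m, N 3172977 m

Longitude -129.1682° lies in the 6° band [-132°, -126°), giving zone 9; latitude is north of the equator, so 9N.
Zone 9 central meridian λ₀ = 6×9 − 183 = -129°; Δλ = -0.1682°.
Transverse Mercator on WGS84 with k₀ = 0.9996 gives E = 483567.725 m, N = 3172976.844 m.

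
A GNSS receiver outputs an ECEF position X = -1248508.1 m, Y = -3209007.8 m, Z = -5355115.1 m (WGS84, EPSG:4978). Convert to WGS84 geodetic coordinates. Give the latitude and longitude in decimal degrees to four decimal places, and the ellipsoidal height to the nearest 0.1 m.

λ = atan2(Y, X) = -111.25919977°; p = √(X²+Y²) = 3443327.4 m.
Bowring's method on WGS84 (a = 6378137 m, b = 6356752.314 m) gives φ = -57.43379992°, h = 3627.731 m.

lat -57.4338°, lon -111.2592°, h 3627.7 m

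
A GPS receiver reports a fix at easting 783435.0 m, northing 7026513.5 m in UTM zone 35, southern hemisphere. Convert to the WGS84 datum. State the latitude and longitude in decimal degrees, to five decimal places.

Zone 35S: λ₀ = 27°, k₀ = 0.9996, false easting 500000 m, false northing 10000000 m.
Meridian distance M = (N − FN)/k₀ = -2974676.4 m.
Inverse transverse Mercator on WGS84 gives φ = -26.85429970°, λ = 29.85239994°.

lat -26.85430°, lon 29.85240°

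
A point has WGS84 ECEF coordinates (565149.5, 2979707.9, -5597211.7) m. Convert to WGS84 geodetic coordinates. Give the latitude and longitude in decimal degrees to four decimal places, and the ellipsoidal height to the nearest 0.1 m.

λ = atan2(Y, X) = 79.26049995°; p = √(X²+Y²) = 3032829.2 m.
Bowring's method on WGS84 (a = 6378137 m, b = 6356752.314 m) gives φ = -61.70990036°, h = 4481.826 m.

lat -61.7099°, lon 79.2605°, h 4481.8 m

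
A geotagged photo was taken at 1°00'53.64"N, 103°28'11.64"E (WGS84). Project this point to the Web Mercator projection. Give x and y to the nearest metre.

x 11518217 m, y 112984 m

Web Mercator is spherical with R = a = 6378137 m.
x = R·λ = 6378137 × 1.805890432 = 11518216.580 m.
y = R·ln tan(π/4 + φ/2) = 6378137 × 0.017714273 = 112984.060 m.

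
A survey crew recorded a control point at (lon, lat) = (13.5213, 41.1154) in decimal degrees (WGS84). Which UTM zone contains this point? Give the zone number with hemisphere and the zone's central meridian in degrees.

Zone 33N, central meridian 15°

UTM zone = ⌊(λ + 180)/6⌋ + 1; 13.5213° ∈ [12°, 18°) → zone 33.
Hemisphere: N (φ ≥ 0).
Central meridian λ₀ = 6×33 − 183 = 15°.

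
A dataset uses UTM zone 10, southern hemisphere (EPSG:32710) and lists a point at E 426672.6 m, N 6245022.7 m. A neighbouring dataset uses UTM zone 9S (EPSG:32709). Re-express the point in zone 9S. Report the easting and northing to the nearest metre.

E 981448 m, N 6233075 m

UTM 10S → geographic: φ = -33.93269959°, λ = -123.79340009°.
UTM 9S (λ₀ = -129°) forward: E = 981448.329 m, N = 6233074.794 m.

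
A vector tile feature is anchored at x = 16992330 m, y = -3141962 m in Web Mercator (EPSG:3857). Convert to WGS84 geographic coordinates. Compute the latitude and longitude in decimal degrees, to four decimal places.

R = 6378137 m. λ = x/R = 152.64469752°.
φ = 2·arctan(exp(y/R)) − 90° = 2·arctan(0.61103) − 90° = -27.14789934°.

lat -27.1479°, lon 152.6447°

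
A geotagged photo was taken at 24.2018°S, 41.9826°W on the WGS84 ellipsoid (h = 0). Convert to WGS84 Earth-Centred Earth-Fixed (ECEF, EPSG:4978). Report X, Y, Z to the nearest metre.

WGS84: a = 6378137 m, e² = 0.006694380; N(φ) = a/√(1−e²sin²φ) = 6381727.924 m.
X = (N+h)·cosφ·cosλ = 4326895.061 m; Y = (N+h)·cosφ·sinλ = -3893575.125 m; Z = (N(1−e²)+h)·sinφ = -2598686.302 m.

X 4326895 m, Y -3893575 m, Z -2598686 m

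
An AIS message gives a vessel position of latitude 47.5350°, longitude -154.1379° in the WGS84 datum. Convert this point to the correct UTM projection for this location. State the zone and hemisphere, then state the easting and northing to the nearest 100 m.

Longitude -154.1379° lies in the 6° band [-156°, -150°), giving zone 5; latitude is north of the equator, so 5N.
Zone 5 central meridian λ₀ = 6×5 − 183 = -153°; Δλ = -1.1379°.
Transverse Mercator on WGS84 with k₀ = 0.9996 gives E = 414358.310 m, N = 5265246.900 m.

Zone 5N: E 414400 m, N 5265200 m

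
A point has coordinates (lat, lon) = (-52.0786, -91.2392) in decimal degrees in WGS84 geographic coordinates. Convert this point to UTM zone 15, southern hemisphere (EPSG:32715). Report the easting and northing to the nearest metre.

Zone 15 central meridian λ₀ = 6×15 − 183 = -93°; Δλ = +1.7608°.
Transverse Mercator on WGS84 with k₀ = 0.9996 gives E = 620663.427 m, N = 4228756.795 m.

E 620663 m, N 4228757 m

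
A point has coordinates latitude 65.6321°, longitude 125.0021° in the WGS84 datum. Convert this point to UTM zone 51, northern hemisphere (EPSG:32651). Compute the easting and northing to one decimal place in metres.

Zone 51 central meridian λ₀ = 6×51 − 183 = 123°; Δλ = +2.0021°.
Transverse Mercator on WGS84 with k₀ = 0.9996 gives E = 592163.206 m, N = 7280370.851 m.

E 592163.2 m, N 7280370.9 m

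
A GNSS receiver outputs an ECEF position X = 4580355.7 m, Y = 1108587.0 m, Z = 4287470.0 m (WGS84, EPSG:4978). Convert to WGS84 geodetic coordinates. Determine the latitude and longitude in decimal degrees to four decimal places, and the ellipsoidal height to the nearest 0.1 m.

λ = atan2(Y, X) = 13.60569981°; p = √(X²+Y²) = 4712602.6 m.
Bowring's method on WGS84 (a = 6378137 m, b = 6356752.314 m) gives φ = 42.48710014°, h = 2682.555 m.

lat 42.4871°, lon 13.6057°, h 2682.6 m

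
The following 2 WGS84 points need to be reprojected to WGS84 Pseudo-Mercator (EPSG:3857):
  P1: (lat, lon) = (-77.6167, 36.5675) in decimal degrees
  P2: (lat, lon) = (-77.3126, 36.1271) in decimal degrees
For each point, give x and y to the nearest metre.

Web Mercator: x = R·λ, y = R·ln tan(π/4+φ/2), R = 6378137 m.
P1 (-77.6167°, 36.5675°) → (4070675.480, -14166620.759) m.
P2 (-77.3126°, 36.1271°) → (4021650.376, -14010642.115) m.

P1: x 4070675 m, y -14166621 m; P2: x 4021650 m, y -14010642 m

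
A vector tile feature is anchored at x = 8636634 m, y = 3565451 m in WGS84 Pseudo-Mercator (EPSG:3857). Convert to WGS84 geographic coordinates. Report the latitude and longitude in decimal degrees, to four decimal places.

R = 6378137 m. λ = x/R = 77.58420326°.
φ = 2·arctan(exp(y/R)) − 90° = 2·arctan(1.74894) − 90° = 30.48039645°.

lat 30.4804°, lon 77.5842°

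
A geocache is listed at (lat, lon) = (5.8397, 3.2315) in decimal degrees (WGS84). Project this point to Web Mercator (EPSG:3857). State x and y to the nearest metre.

Web Mercator is spherical with R = a = 6378137 m.
x = R·λ = 6378137 × 0.056400315 = 359728.934 m.
y = R·ln tan(π/4 + φ/2) = 6378137 × 0.102098915 = 651200.864 m.

x 359729 m, y 651201 m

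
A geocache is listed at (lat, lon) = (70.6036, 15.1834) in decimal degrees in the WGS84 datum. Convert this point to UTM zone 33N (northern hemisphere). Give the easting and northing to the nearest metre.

E 506798 m, N 7833198 m

Zone 33 central meridian λ₀ = 6×33 − 183 = 15°; Δλ = +0.1834°.
Transverse Mercator on WGS84 with k₀ = 0.9996 gives E = 506797.743 m, N = 7833197.583 m.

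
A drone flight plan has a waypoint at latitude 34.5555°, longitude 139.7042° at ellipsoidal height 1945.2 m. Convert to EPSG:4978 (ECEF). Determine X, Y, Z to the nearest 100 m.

WGS84: a = 6378137 m, e² = 0.006694380; N(φ) = a/√(1−e²sin²φ) = 6385016.477 m.
X = (N+h)·cosφ·cosλ = -4012003.534 m; Y = (N+h)·cosφ·sinλ = 3401920.849 m; Z = (N(1−e²)+h)·sinφ = 3598467.494 m.

X -4012000 m, Y 3401900 m, Z 3598500 m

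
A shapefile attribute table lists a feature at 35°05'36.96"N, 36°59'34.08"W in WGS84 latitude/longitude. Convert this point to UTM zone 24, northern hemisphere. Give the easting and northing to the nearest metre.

Zone 24 central meridian λ₀ = 6×24 − 183 = -39°; Δλ = +2.0072°.
Transverse Mercator on WGS84 with k₀ = 0.9996 gives E = 682964.299 m, N = 3885265.972 m.

E 682964 m, N 3885266 m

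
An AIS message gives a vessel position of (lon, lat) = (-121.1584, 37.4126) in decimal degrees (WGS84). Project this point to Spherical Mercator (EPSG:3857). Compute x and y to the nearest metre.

x -13487291 m, y 4496775 m

Web Mercator is spherical with R = a = 6378137 m.
x = R·λ = 6378137 × -2.114612996 = -13487291.393 m.
y = R·ln tan(π/4 + φ/2) = 6378137 × 0.705029543 = 4496775.016 m.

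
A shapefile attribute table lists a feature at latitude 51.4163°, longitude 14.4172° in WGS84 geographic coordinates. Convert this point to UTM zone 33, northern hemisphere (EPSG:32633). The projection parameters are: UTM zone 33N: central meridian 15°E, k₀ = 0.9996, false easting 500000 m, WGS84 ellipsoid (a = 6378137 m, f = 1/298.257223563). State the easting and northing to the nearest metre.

Zone 33 central meridian λ₀ = 6×33 − 183 = 15°; Δλ = -0.5828°.
Transverse Mercator on WGS84 with k₀ = 0.9996 gives E = 459472.352 m, N = 5696281.803 m.

E 459472 m, N 5696282 m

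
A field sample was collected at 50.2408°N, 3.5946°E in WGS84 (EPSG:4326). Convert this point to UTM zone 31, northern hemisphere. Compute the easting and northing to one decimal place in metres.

Zone 31 central meridian λ₀ = 6×31 − 183 = 3°; Δλ = +0.5946°.
Transverse Mercator on WGS84 with k₀ = 0.9996 gives E = 542399.884 m, N = 5565573.637 m.

E 542399.9 m, N 5565573.6 m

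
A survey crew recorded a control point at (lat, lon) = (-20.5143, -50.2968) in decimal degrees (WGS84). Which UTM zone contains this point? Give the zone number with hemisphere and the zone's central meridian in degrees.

Zone 22S, central meridian -51°

UTM zone = ⌊(λ + 180)/6⌋ + 1; -50.2968° ∈ [-54°, -48°) → zone 22.
Hemisphere: S (φ < 0).
Central meridian λ₀ = 6×22 − 183 = -51°.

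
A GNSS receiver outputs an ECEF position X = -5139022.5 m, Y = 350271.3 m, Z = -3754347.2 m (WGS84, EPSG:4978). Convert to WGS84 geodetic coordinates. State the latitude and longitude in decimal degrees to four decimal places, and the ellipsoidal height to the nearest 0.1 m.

lat -36.2703°, lon 176.1008°, h 3266.5 m

λ = atan2(Y, X) = 176.10080021°; p = √(X²+Y²) = 5150945.8 m.
Bowring's method on WGS84 (a = 6378137 m, b = 6356752.314 m) gives φ = -36.27030009°, h = 3266.470 m.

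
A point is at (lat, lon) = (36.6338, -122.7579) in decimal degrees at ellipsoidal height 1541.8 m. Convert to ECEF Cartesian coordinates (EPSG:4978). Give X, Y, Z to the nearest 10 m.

X -2773400 m, Y -4310430 m, Z 3785780 m

WGS84: a = 6378137 m, e² = 0.006694380; N(φ) = a/√(1−e²sin²φ) = 6385751.846 m.
X = (N+h)·cosφ·cosλ = -2773404.172 m; Y = (N+h)·cosφ·sinλ = -4310433.321 m; Z = (N(1−e²)+h)·sinφ = 3785779.660 m.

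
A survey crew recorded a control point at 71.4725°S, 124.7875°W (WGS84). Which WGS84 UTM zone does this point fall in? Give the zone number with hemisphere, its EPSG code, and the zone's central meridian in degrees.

Zone 10S (EPSG:32710), central meridian -123°

UTM zone = ⌊(λ + 180)/6⌋ + 1; -124.7875° ∈ [-126°, -120°) → zone 10.
Hemisphere: S (φ < 0).
Central meridian λ₀ = 6×10 − 183 = -123°.
EPSG code: 32710.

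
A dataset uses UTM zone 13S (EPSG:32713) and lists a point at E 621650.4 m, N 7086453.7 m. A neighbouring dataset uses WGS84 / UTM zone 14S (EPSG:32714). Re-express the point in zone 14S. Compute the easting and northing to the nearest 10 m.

E 22560 m, N 7078180 m

UTM 13S → geographic: φ = -26.33670018°, λ = -103.78100016°.
UTM 14S (λ₀ = -99°) forward: E = 22562.645 m, N = 7078177.051 m.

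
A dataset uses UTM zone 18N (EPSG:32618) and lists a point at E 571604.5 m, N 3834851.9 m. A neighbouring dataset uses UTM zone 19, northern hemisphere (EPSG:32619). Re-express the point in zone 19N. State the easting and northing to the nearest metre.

E 21558 m, N 3846984 m

UTM 18N → geographic: φ = 34.65309984°, λ = -74.21859946°.
UTM 19N (λ₀ = -69°) forward: E = 21557.911 m, N = 3846983.812 m.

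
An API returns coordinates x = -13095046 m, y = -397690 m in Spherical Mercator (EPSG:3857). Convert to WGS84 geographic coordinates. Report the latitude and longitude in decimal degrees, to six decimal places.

lat -3.570197°, lon -117.634800°

R = 6378137 m. λ = x/R = -117.63479968°.
φ = 2·arctan(exp(y/R)) − 90° = 2·arctan(0.93955) − 90° = -3.57019745°.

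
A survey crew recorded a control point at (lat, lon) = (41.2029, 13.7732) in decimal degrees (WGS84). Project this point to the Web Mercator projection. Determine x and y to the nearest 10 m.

x 1533230 m, y 5042320 m

Web Mercator is spherical with R = a = 6378137 m.
x = R·λ = 6378137 × 0.240387689 = 1533225.611 m.
y = R·ln tan(π/4 + φ/2) = 6378137 × 0.790562446 = 5042315.590 m.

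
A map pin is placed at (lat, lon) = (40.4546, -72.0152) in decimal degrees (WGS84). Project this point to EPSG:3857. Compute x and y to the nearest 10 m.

Web Mercator is spherical with R = a = 6378137 m.
x = R·λ = 6378137 × -1.256902351 = -8016695.393 m.
y = R·ln tan(π/4 + φ/2) = 6378137 × 0.773301843 = 4932225.098 m.

x -8016700 m, y 4932230 m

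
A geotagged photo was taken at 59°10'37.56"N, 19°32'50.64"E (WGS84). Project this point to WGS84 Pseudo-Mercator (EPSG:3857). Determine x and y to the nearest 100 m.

Web Mercator is spherical with R = a = 6378137 m.
x = R·λ = 6378137 × 0.341166490 = 2176006.614 m.
y = R·ln tan(π/4 + φ/2) = 6378137 × 1.288583774 = 8218763.848 m.

x 2176000 m, y 8218800 m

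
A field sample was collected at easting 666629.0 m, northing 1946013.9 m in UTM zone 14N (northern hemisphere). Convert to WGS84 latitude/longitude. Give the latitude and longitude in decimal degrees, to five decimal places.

Zone 14N: λ₀ = -99°, k₀ = 0.9996, false easting 500000 m.
Meridian distance M = (N − FN)/k₀ = 1946792.6 m.
Inverse transverse Mercator on WGS84 gives φ = 17.59450025°, λ = -97.42970040°.

lat 17.59450°, lon -97.42970°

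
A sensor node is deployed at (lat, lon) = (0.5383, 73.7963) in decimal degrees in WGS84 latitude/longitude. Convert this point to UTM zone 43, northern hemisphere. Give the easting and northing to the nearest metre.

E 366054 m, N 59512 m

Zone 43 central meridian λ₀ = 6×43 − 183 = 75°; Δλ = -1.2037°.
Transverse Mercator on WGS84 with k₀ = 0.9996 gives E = 366054.281 m, N = 59511.562 m.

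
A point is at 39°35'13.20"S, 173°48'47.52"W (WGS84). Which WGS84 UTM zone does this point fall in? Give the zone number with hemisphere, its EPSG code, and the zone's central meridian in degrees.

UTM zone = ⌊(λ + 180)/6⌋ + 1; -173.8132° ∈ [-174°, -168°) → zone 2.
Hemisphere: S (φ < 0).
Central meridian λ₀ = 6×2 − 183 = -171°.
EPSG code: 32702.

Zone 2S (EPSG:32702), central meridian -171°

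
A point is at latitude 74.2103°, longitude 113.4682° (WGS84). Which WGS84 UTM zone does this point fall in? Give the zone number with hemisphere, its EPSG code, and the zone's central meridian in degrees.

Zone 49N (EPSG:32649), central meridian 111°

UTM zone = ⌊(λ + 180)/6⌋ + 1; 113.4682° ∈ [108°, 114°) → zone 49.
Hemisphere: N (φ ≥ 0).
Central meridian λ₀ = 6×49 − 183 = 111°.
EPSG code: 32649.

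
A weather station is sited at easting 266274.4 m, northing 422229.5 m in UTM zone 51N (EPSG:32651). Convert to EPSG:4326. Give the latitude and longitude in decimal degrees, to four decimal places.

Zone 51N: λ₀ = 123°, k₀ = 0.9996, false easting 500000 m.
Meridian distance M = (N − FN)/k₀ = 422398.5 m.
Inverse transverse Mercator on WGS84 gives φ = 3.81739955°, λ = 120.89540007°.

lat 3.8174°, lon 120.8954°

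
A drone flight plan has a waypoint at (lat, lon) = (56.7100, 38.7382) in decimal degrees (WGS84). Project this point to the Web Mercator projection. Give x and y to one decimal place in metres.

Web Mercator is spherical with R = a = 6378137 m.
x = R·λ = 6378137 × 0.676109136 = 4312316.698 m.
y = R·ln tan(π/4 + φ/2) = 6378137 × 1.207417579 = 7701074.734 m.

x 4312316.7 m, y 7701074.7 m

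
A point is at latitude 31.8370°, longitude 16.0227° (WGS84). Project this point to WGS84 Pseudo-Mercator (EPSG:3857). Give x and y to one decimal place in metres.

x 1783638.8 m, y 3741933.3 m

Web Mercator is spherical with R = a = 6378137 m.
x = R·λ = 6378137 × 0.279648870 = 1783638.805 m.
y = R·ln tan(π/4 + φ/2) = 6378137 × 0.586681238 = 3741933.311 m.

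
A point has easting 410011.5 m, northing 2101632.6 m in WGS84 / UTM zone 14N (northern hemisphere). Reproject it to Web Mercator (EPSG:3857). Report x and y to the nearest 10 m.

x -11115810 m, y 2155560 m

Unproject from UTM 14N (λ₀ = -99°) → φ = 19.00530044°, λ = -99.85500040°.
Web Mercator (R = 6378137 m): x = -11115807.798 m, y = 2155559.966 m.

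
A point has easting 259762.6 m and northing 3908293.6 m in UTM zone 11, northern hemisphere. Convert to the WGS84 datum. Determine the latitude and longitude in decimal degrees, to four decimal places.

lat 35.2890°, lon -119.6417°

Zone 11N: λ₀ = -117°, k₀ = 0.9996, false easting 500000 m.
Meridian distance M = (N − FN)/k₀ = 3909857.5 m.
Inverse transverse Mercator on WGS84 gives φ = 35.28899991°, λ = -119.64169986°.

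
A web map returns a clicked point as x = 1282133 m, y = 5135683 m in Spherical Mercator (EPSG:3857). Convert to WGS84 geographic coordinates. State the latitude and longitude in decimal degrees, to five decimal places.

lat 41.83090°, lon 11.51760°

R = 6378137 m. λ = x/R = 11.51759670°.
φ = 2·arctan(exp(y/R)) − 90° = 2·arctan(2.23715) − 90° = 41.83090238°.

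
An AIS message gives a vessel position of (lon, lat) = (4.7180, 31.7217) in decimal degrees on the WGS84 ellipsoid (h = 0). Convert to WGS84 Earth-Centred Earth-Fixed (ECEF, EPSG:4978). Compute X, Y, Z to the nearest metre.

WGS84: a = 6378137 m, e² = 0.006694380; N(φ) = a/√(1−e²sin²φ) = 6384047.287 m.
X = (N+h)·cosφ·cosλ = 5411947.231 m; Y = (N+h)·cosφ·sinλ = 446654.806 m; Z = (N(1−e²)+h)·sinφ = 3334221.802 m.

X 5411947 m, Y 446655 m, Z 3334222 m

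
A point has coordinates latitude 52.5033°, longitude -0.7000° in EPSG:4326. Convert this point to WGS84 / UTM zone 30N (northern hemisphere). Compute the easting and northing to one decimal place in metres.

E 656108.5 m, N 5819505.6 m

Zone 30 central meridian λ₀ = 6×30 − 183 = -3°; Δλ = +2.3000°.
Transverse Mercator on WGS84 with k₀ = 0.9996 gives E = 656108.541 m, N = 5819505.580 m.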